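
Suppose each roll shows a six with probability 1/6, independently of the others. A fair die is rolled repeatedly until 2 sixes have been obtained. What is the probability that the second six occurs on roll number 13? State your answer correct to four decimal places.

0.0449

Y = trial on which the second success occurs; negative binomial, r=2, p=0.166667.
P(Y=13) = C(12,1) · p^2 · (1−p)^11
= 12 · 0.027778 · 0.13459 = 0.044863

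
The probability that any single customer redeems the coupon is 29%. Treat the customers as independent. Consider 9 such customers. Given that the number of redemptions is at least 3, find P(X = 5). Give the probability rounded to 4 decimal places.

0.1287

X ~ Binomial(9, 0.29). Want P(X=5 | X≥3) = P(X=5) / P(X≥3).
P(X=5) = C(9,5)·0.29^5·0.71^4 = 0.065674
P(X≥3) = 1 − 0.045849 − 0.168542 − 0.275364 = 0.510246
Ratio = 0.065674 / 0.510246 = 0.128711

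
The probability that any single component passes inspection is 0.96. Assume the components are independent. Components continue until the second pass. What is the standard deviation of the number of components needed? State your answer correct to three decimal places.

0.295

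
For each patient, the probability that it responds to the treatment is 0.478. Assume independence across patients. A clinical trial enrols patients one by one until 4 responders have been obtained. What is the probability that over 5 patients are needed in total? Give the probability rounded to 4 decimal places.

0.8388

Needing more than 5 patients ⇔ fewer than 4 successes in the first 5. With X ~ Binomial(5, 0.478), P(Y > 5) = P(X ≤ 3).
  k=0: C(5,0)·0.478^0·0.522^5 = 0.038757
  k=1: C(5,1)·0.478^1·0.522^4 = 0.177452
  k=2: C(5,2)·0.478^2·0.522^3 = 0.324988
  k=3: C(5,3)·0.478^3·0.522^2 = 0.297594
P(X ≤ 3) = 0.838791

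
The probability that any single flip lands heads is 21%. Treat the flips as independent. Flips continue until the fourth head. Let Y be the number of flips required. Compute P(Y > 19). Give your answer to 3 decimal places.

0.412

Needing more than 19 flips ⇔ fewer than 4 successes in the first 19. With X ~ Binomial(19, 0.21), P(Y > 19) = P(X ≤ 3).
  k=0: C(19,0)·0.21^0·0.79^19 = 0.01135
  k=1: C(19,1)·0.21^1·0.79^18 = 0.05731
  k=2: C(19,2)·0.21^2·0.79^17 = 0.13712
  k=3: C(19,3)·0.21^3·0.79^16 = 0.20655
P(X ≤ 3) = 0.41233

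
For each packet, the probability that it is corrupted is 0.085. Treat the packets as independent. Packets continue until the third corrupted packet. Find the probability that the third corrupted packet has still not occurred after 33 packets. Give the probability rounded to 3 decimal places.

Needing more than 33 packets ⇔ fewer than 3 successes in the first 33. With X ~ Binomial(33, 0.085), P(Y > 33) = P(X ≤ 2).
  k=0: C(33,0)·0.085^0·0.915^33 = 0.05332
  k=1: C(33,1)·0.085^1·0.915^32 = 0.16346
  k=2: C(33,2)·0.085^2·0.915^31 = 0.24295
P(X ≤ 2) = 0.45973

0.460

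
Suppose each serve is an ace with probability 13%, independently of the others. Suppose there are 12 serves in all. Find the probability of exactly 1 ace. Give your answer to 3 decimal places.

0.337

X ~ Binomial(n=12, p=0.13).
P(X=1) = C(12,1) · p^1 · (1−p)^11
= 12 · 0.13 · 0.21613 = 0.33716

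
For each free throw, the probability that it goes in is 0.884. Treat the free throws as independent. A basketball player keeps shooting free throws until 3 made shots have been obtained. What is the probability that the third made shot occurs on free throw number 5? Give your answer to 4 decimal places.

Y = trial on which the third success occurs; negative binomial, r=3, p=0.884.
P(Y=5) = C(4,2) · p^3 · (1−p)^2
= 6 · 0.69081 · 0.013456 = 0.055773

0.0558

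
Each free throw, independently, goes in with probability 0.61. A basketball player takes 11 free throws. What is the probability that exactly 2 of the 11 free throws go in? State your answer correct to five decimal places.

0.00427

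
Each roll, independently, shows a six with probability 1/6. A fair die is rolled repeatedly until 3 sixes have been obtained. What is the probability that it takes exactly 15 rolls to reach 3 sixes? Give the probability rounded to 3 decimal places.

0.047

Y = trial on which the third success occurs; negative binomial, r=3, p=0.166667.
P(Y=15) = C(14,2) · p^3 · (1−p)^12
= 91 · 0.0046296 · 0.11216 = 0.04725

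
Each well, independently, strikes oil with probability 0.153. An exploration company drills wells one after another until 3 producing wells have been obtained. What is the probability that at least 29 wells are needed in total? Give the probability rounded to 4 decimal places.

Needing more than 28 wells ⇔ fewer than 3 successes in the first 28. With X ~ Binomial(28, 0.153), P(Y > 28) = P(X ≤ 2).
  k=0: C(28,0)·0.153^0·0.847^28 = 0.009566
  k=1: C(28,1)·0.153^1·0.847^27 = 0.048384
  k=2: C(28,2)·0.153^2·0.847^26 = 0.117989
P(X ≤ 2) = 0.175940

0.1759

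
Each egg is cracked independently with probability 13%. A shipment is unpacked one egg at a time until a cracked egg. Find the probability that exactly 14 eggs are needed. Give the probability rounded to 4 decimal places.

0.0213

Geometric (trials to first success), p = 0.13.
P(Y = 14) = (1−p)^13 · p = 0.16359 · 0.13 = 0.021266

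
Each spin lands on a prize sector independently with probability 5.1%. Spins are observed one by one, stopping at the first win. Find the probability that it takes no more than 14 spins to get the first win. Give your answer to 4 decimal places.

0.5195

Y = number of spins to the first success; geometric, p = 0.051.
P(Y ≤ 14) = 1 − (1−p)^14 = 1 − 0.480537 = 0.519463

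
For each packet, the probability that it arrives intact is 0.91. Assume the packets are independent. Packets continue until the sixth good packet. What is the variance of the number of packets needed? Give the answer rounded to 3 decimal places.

Y = total packets until the sixth success; negative binomial with r=6, p=0.91.
Var(Y) = r(1−p)/p² = 6·0.09 / 0.91² = 0.65210

0.652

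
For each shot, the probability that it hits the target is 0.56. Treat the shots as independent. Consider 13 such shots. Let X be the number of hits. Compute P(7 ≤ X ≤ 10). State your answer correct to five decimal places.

X ~ Binomial(13, 0.56); P(7 ≤ X ≤ 10) = Σ C(13,k) p^k (1−p)^(13−k) over k:
  k=7: C(13,7)·0.56^7·0.44^6 = 0.2150550
  k=8: C(13,8)·0.56^8·0.44^5 = 0.2052798
  k=9: C(13,9)·0.56^9·0.44^4 = 0.1451473
  k=10: C(13,10)·0.56^10·0.44^3 = 0.0738932
Total = 0.6393752

0.63938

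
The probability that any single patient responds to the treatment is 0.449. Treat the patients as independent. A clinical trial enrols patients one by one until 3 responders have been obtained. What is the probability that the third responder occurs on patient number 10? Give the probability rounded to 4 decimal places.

0.0502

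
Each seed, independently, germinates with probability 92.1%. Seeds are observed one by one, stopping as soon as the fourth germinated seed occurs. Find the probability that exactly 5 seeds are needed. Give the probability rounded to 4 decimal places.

Y = trial on which the fourth success occurs; negative binomial, r=4, p=0.921.
P(Y=5) = C(4,3) · p^4 · (1−p)^1
= 4 · 0.71951 · 0.079 = 0.227366

0.2274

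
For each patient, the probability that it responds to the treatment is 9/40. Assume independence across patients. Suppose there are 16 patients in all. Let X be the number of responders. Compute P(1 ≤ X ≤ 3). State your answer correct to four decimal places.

0.4821

X ~ Binomial(16, 0.225); P(1 ≤ X ≤ 3) = Σ C(16,k) p^k (1−p)^(16−k) over k:
  k=1: C(16,1)·0.225^1·0.775^15 = 0.078673
  k=2: C(16,2)·0.225^2·0.775^14 = 0.171305
  k=3: C(16,3)·0.225^3·0.775^13 = 0.232091
Total = 0.482069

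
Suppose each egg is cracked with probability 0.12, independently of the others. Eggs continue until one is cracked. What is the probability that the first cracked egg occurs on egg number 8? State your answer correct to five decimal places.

0.04904

Geometric (trials to first success), p = 0.12.
P(Y = 8) = (1−p)^7 · p = 0.40868 · 0.12 = 0.0490411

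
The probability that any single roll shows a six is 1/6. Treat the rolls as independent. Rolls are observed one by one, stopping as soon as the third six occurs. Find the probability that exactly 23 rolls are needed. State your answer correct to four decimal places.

0.0279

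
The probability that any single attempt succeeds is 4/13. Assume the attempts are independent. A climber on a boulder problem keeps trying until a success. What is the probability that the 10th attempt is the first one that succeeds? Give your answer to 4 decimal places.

0.0112

Geometric (trials to first success), p = 0.307692.
P(Y = 10) = (1−p)^9 · p = 0.036534 · 0.307692 = 0.011241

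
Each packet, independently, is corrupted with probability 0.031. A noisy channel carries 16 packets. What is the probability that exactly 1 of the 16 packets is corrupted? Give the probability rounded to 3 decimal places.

X ~ Binomial(n=16, p=0.031).
P(X=1) = C(16,1) · p^1 · (1−p)^15
= 16 · 0.031 · 0.62353 = 0.30927

0.309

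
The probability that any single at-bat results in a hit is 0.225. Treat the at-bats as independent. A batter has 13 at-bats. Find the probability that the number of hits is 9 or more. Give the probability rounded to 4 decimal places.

X ~ Binomial(13, 0.225); P(X ≥ 9) = Σ C(13,k) p^k (1−p)^(13−k) over k:
  k=9: C(13,9)·0.225^9·0.775^4 = 0.000381
  k=10: C(13,10)·0.225^10·0.775^3 = 0.000044
  k=11: C(13,11)·0.225^11·0.775^2 = 0.000004
  k=12: C(13,12)·0.225^12·0.775^1 = 0.000000
  k=13: C(13,13)·0.225^13·0.775^0 = 0.000000
Total = 0.000429

0.0004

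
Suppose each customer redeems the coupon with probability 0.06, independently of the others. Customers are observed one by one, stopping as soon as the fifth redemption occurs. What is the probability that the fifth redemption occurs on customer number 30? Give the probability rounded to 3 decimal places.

0.004

Y = trial on which the fifth success occurs; negative binomial, r=5, p=0.06.
P(Y=30) = C(29,4) · p^5 · (1−p)^25
= 23751 · 7.776e-07 · 0.21291 = 0.00393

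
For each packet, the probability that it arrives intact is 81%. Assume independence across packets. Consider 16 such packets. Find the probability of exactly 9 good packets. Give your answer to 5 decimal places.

X ~ Binomial(n=16, p=0.81).
P(X=9) = C(16,9) · p^9 · (1−p)^7
= 11440 · 0.15009 · 8.9387e-06 = 0.0153485

0.01535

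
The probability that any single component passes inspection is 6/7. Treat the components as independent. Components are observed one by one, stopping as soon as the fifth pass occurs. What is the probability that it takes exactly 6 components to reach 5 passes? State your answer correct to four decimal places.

0.3305

Y = trial on which the fifth success occurs; negative binomial, r=5, p=0.857143.
P(Y=6) = C(5,4) · p^5 · (1−p)^1
= 5 · 0.46266 · 0.14286 = 0.330475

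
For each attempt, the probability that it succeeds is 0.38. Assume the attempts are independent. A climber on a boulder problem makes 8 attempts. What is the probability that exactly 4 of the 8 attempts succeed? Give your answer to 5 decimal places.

0.21567

X ~ Binomial(n=8, p=0.38).
P(X=4) = C(8,4) · p^4 · (1−p)^4
= 70 · 0.020851 · 0.14776 = 0.2156747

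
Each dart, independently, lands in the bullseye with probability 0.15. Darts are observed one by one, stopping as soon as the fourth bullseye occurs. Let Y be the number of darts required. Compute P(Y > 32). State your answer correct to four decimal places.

0.2721

Needing more than 32 darts ⇔ fewer than 4 successes in the first 32. With X ~ Binomial(32, 0.15), P(Y > 32) = P(X ≤ 3).
  k=0: C(32,0)·0.15^0·0.85^32 = 0.005513
  k=1: C(32,1)·0.15^1·0.85^31 = 0.031133
  k=2: C(32,2)·0.15^2·0.85^30 = 0.085159
  k=3: C(32,3)·0.15^3·0.85^29 = 0.150281
P(X ≤ 3) = 0.272087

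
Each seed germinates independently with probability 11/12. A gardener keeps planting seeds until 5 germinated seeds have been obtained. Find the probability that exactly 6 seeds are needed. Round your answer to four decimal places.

0.2697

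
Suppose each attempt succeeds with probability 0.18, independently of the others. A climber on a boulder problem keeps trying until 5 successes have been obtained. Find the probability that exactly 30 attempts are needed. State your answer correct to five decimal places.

0.03143

Y = trial on which the fifth success occurs; negative binomial, r=5, p=0.18.
P(Y=30) = C(29,4) · p^5 · (1−p)^25
= 23751 · 0.00018896 · 0.007004 = 0.0314334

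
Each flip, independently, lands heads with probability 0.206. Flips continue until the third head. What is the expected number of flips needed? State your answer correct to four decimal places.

14.5631

Y = total flips until the third success; negative binomial with r=3, p=0.206.
E[Y] = r / p = 3 / 0.206 = 14.563107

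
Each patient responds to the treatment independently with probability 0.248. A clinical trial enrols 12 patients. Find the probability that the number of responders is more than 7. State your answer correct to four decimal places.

0.0026

X ~ Binomial(12, 0.248); P(X ≥ 8) = Σ C(12,k) p^k (1−p)^(12−k) over k:
  k=8: C(12,8)·0.248^8·0.752^4 = 0.002265
  k=9: C(12,9)·0.248^9·0.752^3 = 0.000332
  k=10: C(12,10)·0.248^10·0.752^2 = 0.000033
  k=11: C(12,11)·0.248^11·0.752^1 = 0.000002
  k=12: C(12,12)·0.248^12·0.752^0 = 0.000000
Total = 0.002632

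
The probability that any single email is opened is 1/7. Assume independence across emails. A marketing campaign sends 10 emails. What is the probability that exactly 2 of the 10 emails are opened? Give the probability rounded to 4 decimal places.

X ~ Binomial(n=10, p=0.142857).
P(X=2) = C(10,2) · p^2 · (1−p)^8
= 45 · 0.020408 · 0.29136 = 0.267573

0.2676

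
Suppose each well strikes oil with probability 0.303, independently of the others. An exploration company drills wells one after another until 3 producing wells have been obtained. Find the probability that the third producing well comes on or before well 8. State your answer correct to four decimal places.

0.4558

Finishing within 8 wells ⇔ at least 3 successes in the first 8. With X ~ Binomial(8, 0.303), P(Y ≤ 8) = 1 − P(X ≤ 2).
  k=0: C(8,0)·0.303^0·0.697^8 = 0.055701
  k=1: C(8,1)·0.303^1·0.697^7 = 0.193714
  k=2: C(8,2)·0.303^2·0.697^6 = 0.294741
1 − 0.544156 = 0.455844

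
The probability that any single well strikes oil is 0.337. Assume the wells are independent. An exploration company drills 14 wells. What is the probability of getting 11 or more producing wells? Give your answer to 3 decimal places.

X ~ Binomial(14, 0.337); P(X ≥ 11) = Σ C(14,k) p^k (1−p)^(14−k) over k:
  k=11: C(14,11)·0.337^11·0.663^3 = 0.00068
  k=12: C(14,12)·0.337^12·0.663^2 = 0.00009
  k=13: C(14,13)·0.337^13·0.663^1 = 0.00001
  k=14: C(14,14)·0.337^14·0.663^0 = 0.00000
Total = 0.00077

0.001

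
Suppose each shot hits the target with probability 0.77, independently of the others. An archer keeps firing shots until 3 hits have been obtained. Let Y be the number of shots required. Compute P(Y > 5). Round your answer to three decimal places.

0.084

Needing more than 5 shots ⇔ fewer than 3 successes in the first 5. With X ~ Binomial(5, 0.77), P(Y > 5) = P(X ≤ 2).
  k=0: C(5,0)·0.77^0·0.23^5 = 0.00064
  k=1: C(5,1)·0.77^1·0.23^4 = 0.01077
  k=2: C(5,2)·0.77^2·0.23^3 = 0.07214
P(X ≤ 2) = 0.08356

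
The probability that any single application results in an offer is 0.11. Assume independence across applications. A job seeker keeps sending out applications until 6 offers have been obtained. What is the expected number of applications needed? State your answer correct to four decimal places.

54.5455

Y = total applications until the sixth success; negative binomial with r=6, p=0.11.
E[Y] = r / p = 6 / 0.11 = 54.545455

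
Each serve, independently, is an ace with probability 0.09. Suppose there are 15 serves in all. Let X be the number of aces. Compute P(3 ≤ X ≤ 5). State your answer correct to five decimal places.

X ~ Binomial(15, 0.09); P(3 ≤ X ≤ 5) = Σ C(15,k) p^k (1−p)^(15−k) over k:
  k=3: C(15,3)·0.09^3·0.91^12 = 0.1069635
  k=4: C(15,4)·0.09^4·0.91^11 = 0.0317364
  k=5: C(15,5)·0.09^5·0.91^10 = 0.0069053
Total = 0.1456052

0.14561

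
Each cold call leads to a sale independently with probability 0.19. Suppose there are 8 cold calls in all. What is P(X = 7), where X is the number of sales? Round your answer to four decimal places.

X ~ Binomial(n=8, p=0.19).
P(X=7) = C(8,7) · p^7 · (1−p)^1
= 8 · 8.9387e-06 · 0.81 = 0.000058

0.0001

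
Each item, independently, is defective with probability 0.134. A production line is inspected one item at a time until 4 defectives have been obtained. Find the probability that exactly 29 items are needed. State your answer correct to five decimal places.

0.02895

Y = trial on which the fourth success occurs; negative binomial, r=4, p=0.134.
P(Y=29) = C(28,3) · p^4 · (1−p)^25
= 3276 · 0.00032242 · 0.027412 = 0.0289541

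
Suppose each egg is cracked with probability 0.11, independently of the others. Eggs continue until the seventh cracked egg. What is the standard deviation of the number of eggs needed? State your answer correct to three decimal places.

Y = total eggs until the seventh success; negative binomial with r=7, p=0.11.
SD(Y) = √[r(1−p)/p²] = √(514.87603) = 22.69088

22.691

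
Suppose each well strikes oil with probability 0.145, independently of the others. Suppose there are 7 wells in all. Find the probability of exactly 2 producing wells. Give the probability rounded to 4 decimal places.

X ~ Binomial(n=7, p=0.145).
P(X=2) = C(7,2) · p^2 · (1−p)^5
= 21 · 0.021025 · 0.45691 = 0.201737

0.2017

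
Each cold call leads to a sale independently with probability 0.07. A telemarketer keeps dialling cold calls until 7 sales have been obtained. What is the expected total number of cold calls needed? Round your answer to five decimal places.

Y = total cold calls until the seventh success; negative binomial with r=7, p=0.07.
E[Y] = r / p = 7 / 0.07 = 100.0000000

100.00000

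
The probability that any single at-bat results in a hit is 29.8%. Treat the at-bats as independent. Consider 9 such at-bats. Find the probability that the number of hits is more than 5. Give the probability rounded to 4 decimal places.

0.0245

X ~ Binomial(9, 0.298); P(X ≥ 6) = Σ C(9,k) p^k (1−p)^(9−k) over k:
  k=6: C(9,6)·0.298^6·0.702^3 = 0.020351
  k=7: C(9,7)·0.298^7·0.702^2 = 0.003702
  k=8: C(9,8)·0.298^8·0.702^1 = 0.000393
  k=9: C(9,9)·0.298^9·0.702^0 = 0.000019
Total = 0.024465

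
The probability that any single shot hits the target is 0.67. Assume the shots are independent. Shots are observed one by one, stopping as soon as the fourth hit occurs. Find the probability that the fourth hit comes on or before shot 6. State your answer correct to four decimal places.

Finishing within 6 shots ⇔ at least 4 successes in the first 6. With X ~ Binomial(6, 0.67), P(Y ≤ 6) = 1 − P(X ≤ 3).
  k=0: C(6,0)·0.67^0·0.33^6 = 0.001291
  k=1: C(6,1)·0.67^1·0.33^5 = 0.015732
  k=2: C(6,2)·0.67^2·0.33^4 = 0.079854
  k=3: C(6,3)·0.67^3·0.33^3 = 0.216170
1 − 0.313048 = 0.686952

0.6870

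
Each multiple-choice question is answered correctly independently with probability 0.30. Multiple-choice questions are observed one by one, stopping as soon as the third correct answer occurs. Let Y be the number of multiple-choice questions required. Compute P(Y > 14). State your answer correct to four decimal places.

Needing more than 14 multiple-choice questions ⇔ fewer than 3 successes in the first 14. With X ~ Binomial(14, 0.30), P(Y > 14) = P(X ≤ 2).
  k=0: C(14,0)·0.30^0·0.70^14 = 0.006782
  k=1: C(14,1)·0.30^1·0.70^13 = 0.040693
  k=2: C(14,2)·0.30^2·0.70^12 = 0.113360
P(X ≤ 2) = 0.160836

0.1608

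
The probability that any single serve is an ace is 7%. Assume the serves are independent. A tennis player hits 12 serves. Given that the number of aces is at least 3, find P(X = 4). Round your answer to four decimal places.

X ~ Binomial(12, 0.07). Want P(X=4 | X≥3) = P(X=4) / P(X≥3).
P(X=4) = C(12,4)·0.07^4·0.93^8 = 0.006651
P(X≥3) = 1 − 0.418596 − 0.378087 − 0.156520 = 0.046797
Ratio = 0.006651 / 0.046797 = 0.142116

0.1421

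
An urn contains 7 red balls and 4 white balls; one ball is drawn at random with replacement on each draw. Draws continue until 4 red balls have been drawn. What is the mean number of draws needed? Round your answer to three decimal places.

Y = total draws until the fourth success; negative binomial with r=4, p=0.636364.
E[Y] = r / p = 4 / 0.636364 = 6.28571

6.286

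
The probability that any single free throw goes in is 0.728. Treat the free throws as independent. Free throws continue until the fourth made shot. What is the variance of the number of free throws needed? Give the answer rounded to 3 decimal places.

Y = total free throws until the fourth success; negative binomial with r=4, p=0.728.
Var(Y) = r(1−p)/p² = 4·0.272 / 0.728² = 2.05289

2.053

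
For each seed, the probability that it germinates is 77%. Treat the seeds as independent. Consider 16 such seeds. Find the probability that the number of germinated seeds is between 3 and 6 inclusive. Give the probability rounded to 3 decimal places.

0.001

X ~ Binomial(16, 0.77); P(3 ≤ X ≤ 6) = Σ C(16,k) p^k (1−p)^(16−k) over k:
  k=3: C(16,3)·0.77^3·0.23^13 = 0.00000
  k=4: C(16,4)·0.77^4·0.23^12 = 0.00001
  k=5: C(16,5)·0.77^5·0.23^11 = 0.00011
  k=6: C(16,6)·0.77^6·0.23^10 = 0.00069
Total = 0.00082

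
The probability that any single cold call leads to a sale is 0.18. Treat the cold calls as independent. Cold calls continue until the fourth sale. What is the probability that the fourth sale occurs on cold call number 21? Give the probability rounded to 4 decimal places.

0.0410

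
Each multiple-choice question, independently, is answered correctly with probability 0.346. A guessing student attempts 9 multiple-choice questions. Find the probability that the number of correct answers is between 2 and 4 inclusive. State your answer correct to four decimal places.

X ~ Binomial(9, 0.346); P(2 ≤ X ≤ 4) = Σ C(9,k) p^k (1−p)^(9−k) over k:
  k=2: C(9,2)·0.346^2·0.654^7 = 0.220546
  k=3: C(9,3)·0.346^3·0.654^6 = 0.272254
  k=4: C(9,4)·0.346^4·0.654^5 = 0.216055
Total = 0.708854

0.7089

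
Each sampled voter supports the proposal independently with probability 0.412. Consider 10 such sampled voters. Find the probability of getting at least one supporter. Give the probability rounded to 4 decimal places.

0.9951

P(at least one) = 1 − P(none) = 1 − (1 − 0.412)^10
= 1 − 0.004941 = 0.995059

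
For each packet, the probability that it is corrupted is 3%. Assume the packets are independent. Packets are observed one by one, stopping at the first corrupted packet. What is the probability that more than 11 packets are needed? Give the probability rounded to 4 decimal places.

0.7153

Y = number of packets to the first success; geometric, p = 0.03.
P(Y > 11) = P(first 11 all fail) = (1−p)^11 = 0.715301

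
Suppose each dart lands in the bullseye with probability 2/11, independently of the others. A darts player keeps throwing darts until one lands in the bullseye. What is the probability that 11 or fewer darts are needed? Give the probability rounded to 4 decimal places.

Y = number of darts to the first success; geometric, p = 0.181818.
P(Y ≤ 11) = 1 − (1−p)^11 = 1 − 0.109989 = 0.890011

0.8900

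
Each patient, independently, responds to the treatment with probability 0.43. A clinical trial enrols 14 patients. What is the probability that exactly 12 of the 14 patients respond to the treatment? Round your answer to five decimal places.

0.00118

X ~ Binomial(n=14, p=0.43).
P(X=12) = C(14,12) · p^12 · (1−p)^2
= 91 · 3.996e-05 · 0.3249 = 0.0011814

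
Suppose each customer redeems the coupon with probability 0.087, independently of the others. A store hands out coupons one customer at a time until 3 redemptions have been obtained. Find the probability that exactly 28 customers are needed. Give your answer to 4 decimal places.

Y = trial on which the third success occurs; negative binomial, r=3, p=0.087.
P(Y=28) = C(27,2) · p^3 · (1−p)^25
= 351 · 0.0006585 · 0.10275 = 0.023748

0.0237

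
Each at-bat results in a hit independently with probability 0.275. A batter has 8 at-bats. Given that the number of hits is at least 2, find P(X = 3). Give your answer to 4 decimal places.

0.3371

X ~ Binomial(8, 0.275). Want P(X=3 | X≥2) = P(X=3) / P(X≥2).
P(X=3) = C(8,3)·0.275^3·0.725^5 = 0.233279
P(X≥2) = 1 − 0.076332 − 0.231627 = 0.692042
Ratio = 0.233279 / 0.692042 = 0.337088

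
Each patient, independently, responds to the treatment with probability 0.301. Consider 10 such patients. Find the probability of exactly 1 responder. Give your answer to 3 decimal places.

0.120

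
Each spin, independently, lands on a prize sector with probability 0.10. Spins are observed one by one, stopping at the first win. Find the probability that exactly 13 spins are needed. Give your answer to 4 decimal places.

0.0282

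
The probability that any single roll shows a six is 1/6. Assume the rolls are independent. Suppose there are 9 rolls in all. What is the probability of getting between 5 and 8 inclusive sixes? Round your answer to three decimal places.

X ~ Binomial(9, 0.166667); P(5 ≤ X ≤ 8) = Σ C(9,k) p^k (1−p)^(9−k) over k:
  k=5: C(9,5)·0.166667^5·0.833333^4 = 0.00781
  k=6: C(9,6)·0.166667^6·0.833333^3 = 0.00104
  k=7: C(9,7)·0.166667^7·0.833333^2 = 0.00009
  k=8: C(9,8)·0.166667^8·0.833333^1 = 0.00000
Total = 0.00895

0.009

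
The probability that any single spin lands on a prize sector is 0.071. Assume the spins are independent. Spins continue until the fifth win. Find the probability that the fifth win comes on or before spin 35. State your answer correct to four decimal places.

Finishing within 35 spins ⇔ at least 5 successes in the first 35. With X ~ Binomial(35, 0.071), P(Y ≤ 35) = 1 − P(X ≤ 4).
  k=0: C(35,0)·0.071^0·0.929^35 = 0.075954
  k=1: C(35,1)·0.071^1·0.929^34 = 0.203171
  k=2: C(35,2)·0.071^2·0.929^33 = 0.263969
  k=3: C(35,3)·0.071^3·0.929^32 = 0.221915
  k=4: C(35,4)·0.071^4·0.929^31 = 0.135681
1 − 0.900690 = 0.099310

0.0993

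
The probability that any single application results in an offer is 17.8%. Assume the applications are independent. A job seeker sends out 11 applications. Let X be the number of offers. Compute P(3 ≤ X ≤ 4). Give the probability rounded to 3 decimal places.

X ~ Binomial(11, 0.178); P(3 ≤ X ≤ 4) = Σ C(11,k) p^k (1−p)^(11−k) over k:
  k=3: C(11,3)·0.178^3·0.822^8 = 0.19396
  k=4: C(11,4)·0.178^4·0.822^7 = 0.08400
Total = 0.27797

0.278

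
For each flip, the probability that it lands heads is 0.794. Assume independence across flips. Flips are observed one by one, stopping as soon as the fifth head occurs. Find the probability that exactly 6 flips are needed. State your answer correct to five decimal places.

Y = trial on which the fifth success occurs; negative binomial, r=5, p=0.794.
P(Y=6) = C(5,4) · p^5 · (1−p)^1
= 5 · 0.31557 · 0.206 = 0.3250422

0.32504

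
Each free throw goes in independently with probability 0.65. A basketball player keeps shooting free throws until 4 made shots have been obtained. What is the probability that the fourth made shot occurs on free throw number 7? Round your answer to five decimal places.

Y = trial on which the fourth success occurs; negative binomial, r=4, p=0.65.
P(Y=7) = C(6,3) · p^4 · (1−p)^3
= 20 · 0.17851 · 0.042875 = 0.1530691

0.15307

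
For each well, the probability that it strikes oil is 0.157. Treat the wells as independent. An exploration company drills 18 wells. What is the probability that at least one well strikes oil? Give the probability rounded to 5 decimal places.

P(at least one) = 1 − P(none) = 1 − (1 − 0.157)^18
= 1 − 0.0462271 = 0.9537729

0.95377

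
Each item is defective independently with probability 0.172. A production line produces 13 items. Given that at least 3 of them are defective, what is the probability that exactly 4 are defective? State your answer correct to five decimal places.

X ~ Binomial(13, 0.172). Want P(X=4 | X≥3) = P(X=4) / P(X≥3).
P(X=4) = C(13,4)·0.172^4·0.828^9 = 0.1144703
P(X≥3) = 1 − 0.0859794 − 0.2321859 − 0.2893911 = 0.3924436
Ratio = 0.1144703 / 0.3924436 = 0.2916860

0.29169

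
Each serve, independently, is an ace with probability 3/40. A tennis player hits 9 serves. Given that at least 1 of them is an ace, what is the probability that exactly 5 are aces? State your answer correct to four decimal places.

0.0004

X ~ Binomial(9, 0.075). Want P(X=5 | X≥1) = P(X=5) / P(X≥1).
P(X=5) = C(9,5)·0.075^5·0.925^4 = 0.000219
P(X≥1) = 1 − 0.495765 = 0.504235
Ratio = 0.000219 / 0.504235 = 0.000434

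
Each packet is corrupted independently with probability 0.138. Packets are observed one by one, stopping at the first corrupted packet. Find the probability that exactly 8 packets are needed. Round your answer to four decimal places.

0.0488

Geometric (trials to first success), p = 0.138.
P(Y = 8) = (1−p)^7 · p = 0.35363 · 0.138 = 0.048801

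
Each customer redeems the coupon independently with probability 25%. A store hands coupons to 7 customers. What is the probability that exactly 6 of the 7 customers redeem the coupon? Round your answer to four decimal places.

X ~ Binomial(n=7, p=0.25).
P(X=6) = C(7,6) · p^6 · (1−p)^1
= 7 · 0.00024414 · 0.75 = 0.001282

0.0013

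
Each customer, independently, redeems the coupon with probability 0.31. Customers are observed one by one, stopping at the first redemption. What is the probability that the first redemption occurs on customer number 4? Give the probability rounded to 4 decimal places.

0.1018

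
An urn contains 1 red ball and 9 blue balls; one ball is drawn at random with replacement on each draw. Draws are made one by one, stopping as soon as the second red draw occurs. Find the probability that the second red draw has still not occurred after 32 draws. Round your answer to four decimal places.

0.1564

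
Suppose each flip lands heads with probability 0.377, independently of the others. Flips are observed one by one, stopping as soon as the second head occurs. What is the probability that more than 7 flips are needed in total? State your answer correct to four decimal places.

Needing more than 7 flips ⇔ fewer than 2 successes in the first 7. With X ~ Binomial(7, 0.377), P(Y > 7) = P(X ≤ 1).
  k=0: C(7,0)·0.377^0·0.623^7 = 0.036426
  k=1: C(7,1)·0.377^1·0.623^6 = 0.154301
P(X ≤ 1) = 0.190727

0.1907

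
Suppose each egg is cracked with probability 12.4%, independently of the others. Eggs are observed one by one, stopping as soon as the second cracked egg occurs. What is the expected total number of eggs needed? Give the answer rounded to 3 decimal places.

16.129

Y = total eggs until the second success; negative binomial with r=2, p=0.124.
E[Y] = r / p = 2 / 0.124 = 16.12903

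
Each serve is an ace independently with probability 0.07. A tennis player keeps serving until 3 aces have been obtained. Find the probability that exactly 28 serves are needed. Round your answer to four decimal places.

0.0196

Y = trial on which the third success occurs; negative binomial, r=3, p=0.07.
P(Y=28) = C(27,2) · p^3 · (1−p)^25
= 351 · 0.000343 · 0.16296 = 0.019619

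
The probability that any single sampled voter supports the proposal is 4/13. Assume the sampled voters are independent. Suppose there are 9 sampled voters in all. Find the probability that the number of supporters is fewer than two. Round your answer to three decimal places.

0.183

X ~ Binomial(9, 0.307692); P(X ≤ 1) = Σ C(9,k) p^k (1−p)^(9−k) over k:
  k=0: C(9,0)·0.307692^0·0.692308^9 = 0.03653
  k=1: C(9,1)·0.307692^1·0.692308^8 = 0.14613
Total = 0.18267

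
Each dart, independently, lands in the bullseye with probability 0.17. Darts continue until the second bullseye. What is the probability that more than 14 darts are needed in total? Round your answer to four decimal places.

0.2848

Needing more than 14 darts ⇔ fewer than 2 successes in the first 14. With X ~ Binomial(14, 0.17), P(Y > 14) = P(X ≤ 1).
  k=0: C(14,0)·0.17^0·0.83^14 = 0.073637
  k=1: C(14,1)·0.17^1·0.83^13 = 0.211151
P(X ≤ 1) = 0.284787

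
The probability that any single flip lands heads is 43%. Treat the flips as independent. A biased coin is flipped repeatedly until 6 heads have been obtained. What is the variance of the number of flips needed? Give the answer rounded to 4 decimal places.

18.4965

Y = total flips until the sixth success; negative binomial with r=6, p=0.43.
Var(Y) = r(1−p)/p² = 6·0.57 / 0.43² = 18.496485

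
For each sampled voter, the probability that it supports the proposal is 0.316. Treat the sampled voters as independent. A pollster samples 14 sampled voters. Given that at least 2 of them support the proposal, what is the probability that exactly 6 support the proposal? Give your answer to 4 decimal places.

X ~ Binomial(14, 0.316). Want P(X=6 | X≥2) = P(X=6) / P(X≥2).
P(X=6) = C(14,6)·0.316^6·0.684^8 = 0.143261
P(X≥2) = 1 − 0.004907 − 0.031735 = 0.963358
Ratio = 0.143261 / 0.963358 = 0.148710

0.1487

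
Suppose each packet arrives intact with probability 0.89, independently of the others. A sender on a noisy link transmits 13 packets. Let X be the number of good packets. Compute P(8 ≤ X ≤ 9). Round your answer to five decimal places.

X ~ Binomial(13, 0.89); P(8 ≤ X ≤ 9) = Σ C(13,k) p^k (1−p)^(13−k) over k:
  k=8: C(13,8)·0.89^8·0.11^5 = 0.0081595
  k=9: C(13,9)·0.89^9·0.11^4 = 0.0366764
Total = 0.0448359

0.04484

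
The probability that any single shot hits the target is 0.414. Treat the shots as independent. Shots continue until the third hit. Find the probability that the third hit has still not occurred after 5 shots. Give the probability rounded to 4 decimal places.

Needing more than 5 shots ⇔ fewer than 3 successes in the first 5. With X ~ Binomial(5, 0.414), P(Y > 5) = P(X ≤ 2).
  k=0: C(5,0)·0.414^0·0.586^5 = 0.069102
  k=1: C(5,1)·0.414^1·0.586^4 = 0.244096
  k=2: C(5,2)·0.414^2·0.586^3 = 0.344900
P(X ≤ 2) = 0.658098

0.6581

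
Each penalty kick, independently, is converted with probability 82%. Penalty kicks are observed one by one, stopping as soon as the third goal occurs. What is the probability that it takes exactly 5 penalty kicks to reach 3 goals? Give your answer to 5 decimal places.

Y = trial on which the third success occurs; negative binomial, r=3, p=0.82.
P(Y=5) = C(4,2) · p^3 · (1−p)^2
= 6 · 0.55137 · 0.0324 = 0.1071859

0.10719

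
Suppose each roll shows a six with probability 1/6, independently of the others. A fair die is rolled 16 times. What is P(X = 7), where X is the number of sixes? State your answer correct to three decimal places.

0.008

X ~ Binomial(n=16, p=0.166667).
P(X=7) = C(16,7) · p^7 · (1−p)^9
= 11440 · 3.5722e-06 · 0.19381 = 0.00792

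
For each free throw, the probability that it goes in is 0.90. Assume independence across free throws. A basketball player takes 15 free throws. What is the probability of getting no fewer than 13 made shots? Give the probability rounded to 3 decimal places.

0.816

X ~ Binomial(15, 0.90); P(X ≥ 13) = Σ C(15,k) p^k (1−p)^(15−k) over k:
  k=13: C(15,13)·0.90^13·0.10^2 = 0.26690
  k=14: C(15,14)·0.90^14·0.10^1 = 0.34315
  k=15: C(15,15)·0.90^15·0.10^0 = 0.20589
Total = 0.81594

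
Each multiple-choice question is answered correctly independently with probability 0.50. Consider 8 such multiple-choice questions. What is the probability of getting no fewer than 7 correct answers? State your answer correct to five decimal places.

0.03516

X ~ Binomial(8, 0.50); P(X ≥ 7) = Σ C(8,k) p^k (1−p)^(8−k) over k:
  k=7: C(8,7)·0.50^7·0.50^1 = 0.0312500
  k=8: C(8,8)·0.50^8·0.50^0 = 0.0039062
Total = 0.0351562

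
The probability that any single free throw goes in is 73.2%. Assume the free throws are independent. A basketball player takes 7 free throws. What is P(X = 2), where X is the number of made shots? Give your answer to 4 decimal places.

X ~ Binomial(n=7, p=0.732).
P(X=2) = C(7,2) · p^2 · (1−p)^5
= 21 · 0.53582 · 0.0013825 = 0.015557

0.0156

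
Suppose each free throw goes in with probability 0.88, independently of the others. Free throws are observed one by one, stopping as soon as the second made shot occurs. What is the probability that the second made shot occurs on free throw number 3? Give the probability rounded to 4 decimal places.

Y = trial on which the second success occurs; negative binomial, r=2, p=0.88.
P(Y=3) = C(2,1) · p^2 · (1−p)^1
= 2 · 0.7744 · 0.12 = 0.185856

0.1859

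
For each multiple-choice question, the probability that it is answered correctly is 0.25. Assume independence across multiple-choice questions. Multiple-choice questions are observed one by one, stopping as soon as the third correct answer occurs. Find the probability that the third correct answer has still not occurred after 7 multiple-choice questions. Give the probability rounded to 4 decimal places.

Needing more than 7 multiple-choice questions ⇔ fewer than 3 successes in the first 7. With X ~ Binomial(7, 0.25), P(Y > 7) = P(X ≤ 2).
  k=0: C(7,0)·0.25^0·0.75^7 = 0.133484
  k=1: C(7,1)·0.25^1·0.75^6 = 0.311462
  k=2: C(7,2)·0.25^2·0.75^5 = 0.311462
P(X ≤ 2) = 0.756409

0.7564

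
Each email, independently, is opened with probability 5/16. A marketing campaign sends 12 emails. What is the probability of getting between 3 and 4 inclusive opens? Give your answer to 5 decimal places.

0.46598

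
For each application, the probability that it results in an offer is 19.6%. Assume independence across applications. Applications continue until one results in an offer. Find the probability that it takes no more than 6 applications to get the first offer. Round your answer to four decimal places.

0.7299

Y = number of applications to the first success; geometric, p = 0.196.
P(Y ≤ 6) = 1 − (1−p)^6 = 1 − 0.270107 = 0.729893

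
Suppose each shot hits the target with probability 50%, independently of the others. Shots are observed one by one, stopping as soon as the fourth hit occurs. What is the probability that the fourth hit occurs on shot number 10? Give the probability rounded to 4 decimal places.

0.0820

Y = trial on which the fourth success occurs; negative binomial, r=4, p=0.50.
P(Y=10) = C(9,3) · p^4 · (1−p)^6
= 84 · 0.0625 · 0.015625 = 0.082031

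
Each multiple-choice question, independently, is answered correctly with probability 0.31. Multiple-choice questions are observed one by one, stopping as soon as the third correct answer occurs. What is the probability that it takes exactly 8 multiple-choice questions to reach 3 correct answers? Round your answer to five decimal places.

0.09785

Y = trial on which the third success occurs; negative binomial, r=3, p=0.31.
P(Y=8) = C(7,2) · p^3 · (1−p)^5
= 21 · 0.029791 · 0.1564 = 0.0978475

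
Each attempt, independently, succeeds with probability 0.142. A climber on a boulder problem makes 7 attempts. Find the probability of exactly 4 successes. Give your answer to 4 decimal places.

X ~ Binomial(n=7, p=0.142).
P(X=4) = C(7,4) · p^4 · (1−p)^3
= 35 · 0.00040659 · 0.63163 = 0.008988

0.0090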